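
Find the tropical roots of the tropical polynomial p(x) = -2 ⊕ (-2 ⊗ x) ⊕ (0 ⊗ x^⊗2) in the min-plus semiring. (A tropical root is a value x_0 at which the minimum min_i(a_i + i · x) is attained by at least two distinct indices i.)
Roots: {-2, 0}

Each tropical root is a break point of the lower envelope of the lines y = a_i + i · x (there are 3 lines, with slopes 0, 1, ..., 2). Only the lines that attain the minimum somewhere contribute to roots; other lines are dominated. Here the surviving (envelope) indices are i = 2, i = 1, i = 0.
Intersections between consecutive envelope lines give the roots: for adjacent envelope indices i < j the intersection is x = (a_i − a_j) / (j − i). Reading off the sorted break points: {-2, 0}.
Verification: at each break x_0, at least two indices attain the minimum of min_i(a_i + i · x_0).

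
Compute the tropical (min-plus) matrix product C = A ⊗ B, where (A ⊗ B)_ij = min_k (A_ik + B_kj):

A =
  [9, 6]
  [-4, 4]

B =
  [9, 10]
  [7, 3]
A ⊗ B =
  [13, 9]
  [5, 6]

Apply the min-plus product entry-by-entry:
  C[0][0] = min over k of (A[0][0] + B[0][0] = 9 + 9 = 18, A[0][1] + B[1][0] = 6 + 7 = 13) = 13 (attained at k = 1)
  C[0][1] = min over k of (A[0][0] + B[0][1] = 9 + 10 = 19, A[0][1] + B[1][1] = 6 + 3 = 9) = 9 (attained at k = 1)
  C[1][0] = min over k of (A[1][0] + B[0][0] = -4 + 9 = 5, A[1][1] + B[1][0] = 4 + 7 = 11) = 5 (attained at k = 0)
  C[1][1] = min over k of (A[1][0] + B[0][1] = -4 + 10 = 6, A[1][1] + B[1][1] = 4 + 3 = 7) = 6 (attained at k = 0)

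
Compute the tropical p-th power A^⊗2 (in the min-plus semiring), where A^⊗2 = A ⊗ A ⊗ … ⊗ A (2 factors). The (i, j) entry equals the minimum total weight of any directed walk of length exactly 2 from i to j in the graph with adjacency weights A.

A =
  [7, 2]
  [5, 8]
A^⊗2 =
  [7, 9]
  [12, 7]

Each entry (A^⊗2)_ij equals the minimum over all length-2 walks i = v_0 → v_1 → … → v_2 = j of Σ_t A[v_t][v_{t+1}]. For example, for (i, j) = (0, 1) we minimise over 2 possible intermediate vertex sequences; the minimum is 9, attained along the walk 0 → 0 → 1.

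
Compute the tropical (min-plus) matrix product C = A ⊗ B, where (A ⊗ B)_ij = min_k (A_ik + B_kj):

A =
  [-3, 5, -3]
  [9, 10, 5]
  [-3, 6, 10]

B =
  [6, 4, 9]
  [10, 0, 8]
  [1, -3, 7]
A ⊗ B =
  [-2, -6, 4]
  [6, 2, 12]
  [3, 1, 6]

Apply the min-plus product entry-by-entry:
  C[0][0] = min over k of (A[0][0] + B[0][0] = -3 + 6 = 3, A[0][1] + B[1][0] = 5 + 10 = 15, A[0][2] + B[2][0] = -3 + 1 = -2) = -2 (attained at k = 2)
  C[0][1] = min over k of (A[0][0] + B[0][1] = -3 + 4 = 1, A[0][1] + B[1][1] = 5 + 0 = 5, A[0][2] + B[2][1] = -3 + -3 = -6) = -6 (attained at k = 2)
  C[0][2] = min over k of (A[0][0] + B[0][2] = -3 + 9 = 6, A[0][1] + B[1][2] = 5 + 8 = 13, A[0][2] + B[2][2] = -3 + 7 = 4) = 4 (attained at k = 2)
  C[1][0] = min over k of (A[1][0] + B[0][0] = 9 + 6 = 15, A[1][1] + B[1][0] = 10 + 10 = 20, A[1][2] + B[2][0] = 5 + 1 = 6) = 6 (attained at k = 2)
  C[1][1] = min over k of (A[1][0] + B[0][1] = 9 + 4 = 13, A[1][1] + B[1][1] = 10 + 0 = 10, A[1][2] + B[2][1] = 5 + -3 = 2) = 2 (attained at k = 2)
  C[1][2] = min over k of (A[1][0] + B[0][2] = 9 + 9 = 18, A[1][1] + B[1][2] = 10 + 8 = 18, A[1][2] + B[2][2] = 5 + 7 = 12) = 12 (attained at k = 2)
  C[2][0] = min over k of (A[2][0] + B[0][0] = -3 + 6 = 3, A[2][1] + B[1][0] = 6 + 10 = 16, A[2][2] + B[2][0] = 10 + 1 = 11) = 3 (attained at k = 0)
  C[2][1] = min over k of (A[2][0] + B[0][1] = -3 + 4 = 1, A[2][1] + B[1][1] = 6 + 0 = 6, A[2][2] + B[2][1] = 10 + -3 = 7) = 1 (attained at k = 0)
  C[2][2] = min over k of (A[2][0] + B[0][2] = -3 + 9 = 6, A[2][1] + B[1][2] = 6 + 8 = 14, A[2][2] + B[2][2] = 10 + 7 = 17) = 6 (attained at k = 0)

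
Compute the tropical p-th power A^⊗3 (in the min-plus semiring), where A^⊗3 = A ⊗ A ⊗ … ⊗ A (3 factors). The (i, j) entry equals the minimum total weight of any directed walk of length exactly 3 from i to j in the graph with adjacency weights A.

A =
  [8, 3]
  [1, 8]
A^⊗3 =
  [12, 7]
  [5, 12]

Each entry (A^⊗3)_ij equals the minimum over all length-3 walks i = v_0 → v_1 → … → v_3 = j of Σ_t A[v_t][v_{t+1}]. For example, for (i, j) = (0, 1) we minimise over 4 possible intermediate vertex sequences; the minimum is 7, attained along the walk 0 → 1 → 0 → 1.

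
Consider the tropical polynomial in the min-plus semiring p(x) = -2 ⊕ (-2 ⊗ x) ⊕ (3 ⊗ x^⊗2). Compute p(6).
p(6) = -2

A tropical monomial a ⊗ x^⊗i evaluates to a + i · x. Evaluating each term at x = 6:
  Term 0 contributes -2 + 0 · 6 = -2
  Term 1 contributes -2 + 1 · 6 = 4
  Term 2 contributes 3 + 2 · 6 = 15
p(6) = ⊕ of these = min[-2, 4, 15] = -2.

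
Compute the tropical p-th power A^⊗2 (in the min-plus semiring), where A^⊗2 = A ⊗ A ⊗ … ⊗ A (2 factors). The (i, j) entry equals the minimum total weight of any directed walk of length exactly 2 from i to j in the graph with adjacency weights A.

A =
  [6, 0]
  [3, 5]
A^⊗2 =
  [3, 5]
  [8, 3]

Each entry (A^⊗2)_ij equals the minimum over all length-2 walks i = v_0 → v_1 → … → v_2 = j of Σ_t A[v_t][v_{t+1}]. For example, for (i, j) = (0, 1) we minimise over 2 possible intermediate vertex sequences; the minimum is 5, attained along the walk 0 → 1 → 1.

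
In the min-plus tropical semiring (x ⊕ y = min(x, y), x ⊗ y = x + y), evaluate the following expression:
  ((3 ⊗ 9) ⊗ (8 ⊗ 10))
((3 ⊗ 9) ⊗ (8 ⊗ 10)) = 30

Expand innermost to outermost. Recall ⊕ takes the minimum of its arguments and ⊗ takes their sum. Working out the expression ((3 ⊗ 9) ⊗ (8 ⊗ 10)) gives 30.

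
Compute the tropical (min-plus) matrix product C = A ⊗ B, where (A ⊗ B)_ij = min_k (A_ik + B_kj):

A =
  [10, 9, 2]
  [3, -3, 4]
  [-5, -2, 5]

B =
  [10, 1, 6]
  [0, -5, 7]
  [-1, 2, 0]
A ⊗ B =
  [1, 4, 2]
  [-3, -8, 4]
  [-2, -7, 1]

Apply the min-plus product entry-by-entry:
  C[0][0] = min over k of (A[0][0] + B[0][0] = 10 + 10 = 20, A[0][1] + B[1][0] = 9 + 0 = 9, A[0][2] + B[2][0] = 2 + -1 = 1) = 1 (attained at k = 2)
  C[0][1] = min over k of (A[0][0] + B[0][1] = 10 + 1 = 11, A[0][1] + B[1][1] = 9 + -5 = 4, A[0][2] + B[2][1] = 2 + 2 = 4) = 4 (attained at k = 1)
  C[0][2] = min over k of (A[0][0] + B[0][2] = 10 + 6 = 16, A[0][1] + B[1][2] = 9 + 7 = 16, A[0][2] + B[2][2] = 2 + 0 = 2) = 2 (attained at k = 2)
  C[1][0] = min over k of (A[1][0] + B[0][0] = 3 + 10 = 13, A[1][1] + B[1][0] = -3 + 0 = -3, A[1][2] + B[2][0] = 4 + -1 = 3) = -3 (attained at k = 1)
  C[1][1] = min over k of (A[1][0] + B[0][1] = 3 + 1 = 4, A[1][1] + B[1][1] = -3 + -5 = -8, A[1][2] + B[2][1] = 4 + 2 = 6) = -8 (attained at k = 1)
  C[1][2] = min over k of (A[1][0] + B[0][2] = 3 + 6 = 9, A[1][1] + B[1][2] = -3 + 7 = 4, A[1][2] + B[2][2] = 4 + 0 = 4) = 4 (attained at k = 1)
  C[2][0] = min over k of (A[2][0] + B[0][0] = -5 + 10 = 5, A[2][1] + B[1][0] = -2 + 0 = -2, A[2][2] + B[2][0] = 5 + -1 = 4) = -2 (attained at k = 1)
  C[2][1] = min over k of (A[2][0] + B[0][1] = -5 + 1 = -4, A[2][1] + B[1][1] = -2 + -5 = -7, A[2][2] + B[2][1] = 5 + 2 = 7) = -7 (attained at k = 1)
  C[2][2] = min over k of (A[2][0] + B[0][2] = -5 + 6 = 1, A[2][1] + B[1][2] = -2 + 7 = 5, A[2][2] + B[2][2] = 5 + 0 = 5) = 1 (attained at k = 0)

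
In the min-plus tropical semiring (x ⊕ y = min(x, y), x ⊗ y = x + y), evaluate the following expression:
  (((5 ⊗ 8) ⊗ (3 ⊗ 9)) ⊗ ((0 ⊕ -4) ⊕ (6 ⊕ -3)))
(((5 ⊗ 8) ⊗ (3 ⊗ 9)) ⊗ ((0 ⊕ -4) ⊕ (6 ⊕ -3))) = 21

Expand innermost to outermost. Recall ⊕ takes the minimum of its arguments and ⊗ takes their sum. Working out the expression (((5 ⊗ 8) ⊗ (3 ⊗ 9)) ⊗ ((0 ⊕ -4) ⊕ (6 ⊕ -3))) gives 21.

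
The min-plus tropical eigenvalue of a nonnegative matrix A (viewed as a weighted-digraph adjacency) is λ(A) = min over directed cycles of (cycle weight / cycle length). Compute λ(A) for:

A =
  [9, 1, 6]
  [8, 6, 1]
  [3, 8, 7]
λ(A) = 5/3

Enumerate directed cycles and compute their means (weight / length). Sample:
  cycle 0 → 0: weight = 9, length = 1, mean = 9/1 ≈ 9.000
  cycle 1 → 1: weight = 6, length = 1, mean = 6/1 ≈ 6.000
  cycle 2 → 2: weight = 7, length = 1, mean = 7/1 ≈ 7.000
  cycle 0 → 1 → 0: weight = 9, length = 2, mean = 9/2 ≈ 4.500
  cycle 0 → 2 → 0: weight = 9, length = 2, mean = 9/2 ≈ 4.500
  cycle 1 → 0 → 1: weight = 9, length = 2, mean = 9/2 ≈ 4.500
Minimum mean = 1.667, attained e.g. along the cycle 0 → 1 → 2 → 0 with weight 5 and length 3. So λ(A) = 5/3 = 5/3.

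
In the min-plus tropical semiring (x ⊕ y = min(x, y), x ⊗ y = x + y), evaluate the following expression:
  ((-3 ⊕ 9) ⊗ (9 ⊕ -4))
((-3 ⊕ 9) ⊗ (9 ⊕ -4)) = -7

Expand innermost to outermost. Recall ⊕ takes the minimum of its arguments and ⊗ takes their sum. Working out the expression ((-3 ⊕ 9) ⊗ (9 ⊕ -4)) gives -7.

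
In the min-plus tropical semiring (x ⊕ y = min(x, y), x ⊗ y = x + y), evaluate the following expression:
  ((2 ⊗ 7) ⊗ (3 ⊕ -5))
((2 ⊗ 7) ⊗ (3 ⊕ -5)) = 4

Expand innermost to outermost. Recall ⊕ takes the minimum of its arguments and ⊗ takes their sum. Working out the expression ((2 ⊗ 7) ⊗ (3 ⊕ -5)) gives 4.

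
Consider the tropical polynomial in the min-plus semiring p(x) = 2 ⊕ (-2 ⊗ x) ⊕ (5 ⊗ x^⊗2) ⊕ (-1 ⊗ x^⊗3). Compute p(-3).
p(-3) = -10

A tropical monomial a ⊗ x^⊗i evaluates to a + i · x. Evaluating each term at x = -3:
  Term 0 contributes 2 + 0 · -3 = 2
  Term 1 contributes -2 + 1 · -3 = -5
  Term 2 contributes 5 + 2 · -3 = -1
  Term 3 contributes -1 + 3 · -3 = -10
p(-3) = ⊕ of these = min[2, -5, -1, -10] = -10.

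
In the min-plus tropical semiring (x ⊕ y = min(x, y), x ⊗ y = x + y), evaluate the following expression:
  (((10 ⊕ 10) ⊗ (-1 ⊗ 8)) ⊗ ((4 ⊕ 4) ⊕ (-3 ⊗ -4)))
(((10 ⊕ 10) ⊗ (-1 ⊗ 8)) ⊗ ((4 ⊕ 4) ⊕ (-3 ⊗ -4))) = 10

Expand innermost to outermost. Recall ⊕ takes the minimum of its arguments and ⊗ takes their sum. Working out the expression (((10 ⊕ 10) ⊗ (-1 ⊗ 8)) ⊗ ((4 ⊕ 4) ⊕ (-3 ⊗ -4))) gives 10.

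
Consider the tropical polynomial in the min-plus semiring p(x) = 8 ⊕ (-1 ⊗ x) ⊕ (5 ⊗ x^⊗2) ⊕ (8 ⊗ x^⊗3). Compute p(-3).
p(-3) = -4

A tropical monomial a ⊗ x^⊗i evaluates to a + i · x. Evaluating each term at x = -3:
  Term 0 contributes 8 + 0 · -3 = 8
  Term 1 contributes -1 + 1 · -3 = -4
  Term 2 contributes 5 + 2 · -3 = -1
  Term 3 contributes 8 + 3 · -3 = -1
p(-3) = ⊕ of these = min[8, -4, -1, -1] = -4.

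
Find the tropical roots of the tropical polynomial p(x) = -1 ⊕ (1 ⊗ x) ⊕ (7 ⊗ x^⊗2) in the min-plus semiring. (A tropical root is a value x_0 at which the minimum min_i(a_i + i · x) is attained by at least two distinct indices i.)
Roots: {-6, -2}

Each tropical root is a break point of the lower envelope of the lines y = a_i + i · x (there are 3 lines, with slopes 0, 1, ..., 2). Only the lines that attain the minimum somewhere contribute to roots; other lines are dominated. Here the surviving (envelope) indices are i = 2, i = 1, i = 0.
Intersections between consecutive envelope lines give the roots: for adjacent envelope indices i < j the intersection is x = (a_i − a_j) / (j − i). Reading off the sorted break points: {-6, -2}.
Verification: at each break x_0, at least two indices attain the minimum of min_i(a_i + i · x_0).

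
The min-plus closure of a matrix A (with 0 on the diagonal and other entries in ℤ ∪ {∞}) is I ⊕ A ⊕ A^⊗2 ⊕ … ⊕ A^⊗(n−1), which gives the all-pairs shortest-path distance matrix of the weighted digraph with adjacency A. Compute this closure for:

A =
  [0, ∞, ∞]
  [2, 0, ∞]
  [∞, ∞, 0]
Closure =
  [0, ∞, ∞]
  [2, 0, ∞]
  [∞, ∞, 0]

This is the Floyd-Warshall all-pairs shortest-path computation. For each intermediate vertex k = 0, 1, …, 2, update dist[i][j] ← min(dist[i][j], dist[i][k] + dist[k][j]). The final matrix gives, for each (i, j), the minimum total weight of any directed path from i to j (possibly empty when i = j).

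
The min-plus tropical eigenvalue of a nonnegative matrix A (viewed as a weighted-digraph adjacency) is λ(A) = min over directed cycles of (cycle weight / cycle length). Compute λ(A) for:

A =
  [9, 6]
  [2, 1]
λ(A) = 1

Enumerate directed cycles and compute their means (weight / length). Sample:
  cycle 0 → 0: weight = 9, length = 1, mean = 9/1 ≈ 9.000
  cycle 1 → 1: weight = 1, length = 1, mean = 1/1 ≈ 1.000
  cycle 0 → 1 → 0: weight = 8, length = 2, mean = 8/2 ≈ 4.000
  cycle 1 → 0 → 1: weight = 8, length = 2, mean = 8/2 ≈ 4.000
Minimum mean = 1.000, attained e.g. along the cycle 1 → 1 with weight 1 and length 1. So λ(A) = 1/1 = 1.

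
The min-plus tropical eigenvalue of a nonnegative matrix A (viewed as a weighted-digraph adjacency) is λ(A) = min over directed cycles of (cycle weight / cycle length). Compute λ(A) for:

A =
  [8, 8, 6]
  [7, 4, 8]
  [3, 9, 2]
λ(A) = 2

Enumerate directed cycles and compute their means (weight / length). Sample:
  cycle 0 → 0: weight = 8, length = 1, mean = 8/1 ≈ 8.000
  cycle 1 → 1: weight = 4, length = 1, mean = 4/1 ≈ 4.000
  cycle 2 → 2: weight = 2, length = 1, mean = 2/1 ≈ 2.000
  cycle 0 → 1 → 0: weight = 15, length = 2, mean = 15/2 ≈ 7.500
  cycle 0 → 2 → 0: weight = 9, length = 2, mean = 9/2 ≈ 4.500
  cycle 1 → 0 → 1: weight = 15, length = 2, mean = 15/2 ≈ 7.500
Minimum mean = 2.000, attained e.g. along the cycle 2 → 2 with weight 2 and length 1. So λ(A) = 2/1 = 2.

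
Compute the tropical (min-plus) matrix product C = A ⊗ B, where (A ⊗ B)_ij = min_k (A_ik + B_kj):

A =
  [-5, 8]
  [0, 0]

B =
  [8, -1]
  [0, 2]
A ⊗ B =
  [3, -6]
  [0, -1]

Apply the min-plus product entry-by-entry:
  C[0][0] = min over k of (A[0][0] + B[0][0] = -5 + 8 = 3, A[0][1] + B[1][0] = 8 + 0 = 8) = 3 (attained at k = 0)
  C[0][1] = min over k of (A[0][0] + B[0][1] = -5 + -1 = -6, A[0][1] + B[1][1] = 8 + 2 = 10) = -6 (attained at k = 0)
  C[1][0] = min over k of (A[1][0] + B[0][0] = 0 + 8 = 8, A[1][1] + B[1][0] = 0 + 0 = 0) = 0 (attained at k = 1)
  C[1][1] = min over k of (A[1][0] + B[0][1] = 0 + -1 = -1, A[1][1] + B[1][1] = 0 + 2 = 2) = -1 (attained at k = 0)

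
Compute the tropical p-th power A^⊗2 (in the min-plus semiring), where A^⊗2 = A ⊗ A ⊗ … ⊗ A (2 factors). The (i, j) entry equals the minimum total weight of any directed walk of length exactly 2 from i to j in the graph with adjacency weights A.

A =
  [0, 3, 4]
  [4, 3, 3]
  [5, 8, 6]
A^⊗2 =
  [0, 3, 4]
  [4, 6, 6]
  [5, 8, 9]

Each entry (A^⊗2)_ij equals the minimum over all length-2 walks i = v_0 → v_1 → … → v_2 = j of Σ_t A[v_t][v_{t+1}]. For example, for (i, j) = (0, 2) we minimise over 3 possible intermediate vertex sequences; the minimum is 4, attained along the walk 0 → 0 → 2.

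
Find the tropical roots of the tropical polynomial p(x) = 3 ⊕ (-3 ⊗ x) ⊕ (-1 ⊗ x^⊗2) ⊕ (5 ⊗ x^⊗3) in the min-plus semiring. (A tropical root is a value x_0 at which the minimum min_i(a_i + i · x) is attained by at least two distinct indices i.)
Roots: {-6, -2, 6}

Each tropical root is a break point of the lower envelope of the lines y = a_i + i · x (there are 4 lines, with slopes 0, 1, ..., 3). Only the lines that attain the minimum somewhere contribute to roots; other lines are dominated. Here the surviving (envelope) indices are i = 3, i = 2, i = 1, i = 0.
Intersections between consecutive envelope lines give the roots: for adjacent envelope indices i < j the intersection is x = (a_i − a_j) / (j − i). Reading off the sorted break points: {-6, -2, 6}.
Verification: at each break x_0, at least two indices attain the minimum of min_i(a_i + i · x_0).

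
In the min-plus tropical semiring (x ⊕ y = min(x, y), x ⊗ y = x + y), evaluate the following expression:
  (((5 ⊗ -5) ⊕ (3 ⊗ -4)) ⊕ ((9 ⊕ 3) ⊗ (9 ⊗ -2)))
(((5 ⊗ -5) ⊕ (3 ⊗ -4)) ⊕ ((9 ⊕ 3) ⊗ (9 ⊗ -2))) = -1

Expand innermost to outermost. Recall ⊕ takes the minimum of its arguments and ⊗ takes their sum. Working out the expression (((5 ⊗ -5) ⊕ (3 ⊗ -4)) ⊕ ((9 ⊕ 3) ⊗ (9 ⊗ -2))) gives -1.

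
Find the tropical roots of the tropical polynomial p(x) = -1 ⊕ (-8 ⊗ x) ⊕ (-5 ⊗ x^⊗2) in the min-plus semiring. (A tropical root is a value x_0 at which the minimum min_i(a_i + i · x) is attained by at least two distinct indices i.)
Roots: {-3, 7}

Each tropical root is a break point of the lower envelope of the lines y = a_i + i · x (there are 3 lines, with slopes 0, 1, ..., 2). Only the lines that attain the minimum somewhere contribute to roots; other lines are dominated. Here the surviving (envelope) indices are i = 2, i = 1, i = 0.
Intersections between consecutive envelope lines give the roots: for adjacent envelope indices i < j the intersection is x = (a_i − a_j) / (j − i). Reading off the sorted break points: {-3, 7}.
Verification: at each break x_0, at least two indices attain the minimum of min_i(a_i + i · x_0).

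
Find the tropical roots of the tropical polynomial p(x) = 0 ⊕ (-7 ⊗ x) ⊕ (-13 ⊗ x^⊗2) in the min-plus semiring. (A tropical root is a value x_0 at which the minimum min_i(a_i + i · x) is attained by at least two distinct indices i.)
Roots: {6, 7}

Each tropical root is a break point of the lower envelope of the lines y = a_i + i · x (there are 3 lines, with slopes 0, 1, ..., 2). Only the lines that attain the minimum somewhere contribute to roots; other lines are dominated. Here the surviving (envelope) indices are i = 2, i = 1, i = 0.
Intersections between consecutive envelope lines give the roots: for adjacent envelope indices i < j the intersection is x = (a_i − a_j) / (j − i). Reading off the sorted break points: {6, 7}.
Verification: at each break x_0, at least two indices attain the minimum of min_i(a_i + i · x_0).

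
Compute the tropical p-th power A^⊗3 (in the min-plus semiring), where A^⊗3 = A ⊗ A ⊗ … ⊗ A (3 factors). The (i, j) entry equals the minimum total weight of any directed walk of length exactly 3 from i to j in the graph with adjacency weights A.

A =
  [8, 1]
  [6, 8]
A^⊗3 =
  [15, 8]
  [13, 15]

Each entry (A^⊗3)_ij equals the minimum over all length-3 walks i = v_0 → v_1 → … → v_3 = j of Σ_t A[v_t][v_{t+1}]. For example, for (i, j) = (0, 1) we minimise over 4 possible intermediate vertex sequences; the minimum is 8, attained along the walk 0 → 1 → 0 → 1.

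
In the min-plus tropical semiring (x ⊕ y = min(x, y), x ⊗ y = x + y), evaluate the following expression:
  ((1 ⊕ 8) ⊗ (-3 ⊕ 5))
((1 ⊕ 8) ⊗ (-3 ⊕ 5)) = -2

Expand innermost to outermost. Recall ⊕ takes the minimum of its arguments and ⊗ takes their sum. Working out the expression ((1 ⊕ 8) ⊗ (-3 ⊕ 5)) gives -2.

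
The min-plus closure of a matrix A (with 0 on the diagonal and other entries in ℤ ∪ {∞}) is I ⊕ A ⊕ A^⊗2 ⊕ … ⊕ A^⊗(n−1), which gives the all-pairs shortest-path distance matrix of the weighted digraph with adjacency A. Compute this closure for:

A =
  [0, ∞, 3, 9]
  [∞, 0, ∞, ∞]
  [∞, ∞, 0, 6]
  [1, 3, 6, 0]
Closure =
  [0, 12, 3, 9]
  [∞, 0, ∞, ∞]
  [7, 9, 0, 6]
  [1, 3, 4, 0]

This is the Floyd-Warshall all-pairs shortest-path computation. For each intermediate vertex k = 0, 1, …, 3, update dist[i][j] ← min(dist[i][j], dist[i][k] + dist[k][j]). The final matrix gives, for each (i, j), the minimum total weight of any directed path from i to j (possibly empty when i = j).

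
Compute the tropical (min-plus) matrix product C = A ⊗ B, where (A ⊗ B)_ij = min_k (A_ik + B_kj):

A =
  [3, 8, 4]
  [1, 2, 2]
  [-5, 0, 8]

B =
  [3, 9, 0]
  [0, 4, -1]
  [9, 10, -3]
A ⊗ B =
  [6, 12, 1]
  [2, 6, -1]
  [-2, 4, -5]

Apply the min-plus product entry-by-entry:
  C[0][0] = min over k of (A[0][0] + B[0][0] = 3 + 3 = 6, A[0][1] + B[1][0] = 8 + 0 = 8, A[0][2] + B[2][0] = 4 + 9 = 13) = 6 (attained at k = 0)
  C[0][1] = min over k of (A[0][0] + B[0][1] = 3 + 9 = 12, A[0][1] + B[1][1] = 8 + 4 = 12, A[0][2] + B[2][1] = 4 + 10 = 14) = 12 (attained at k = 0)
  C[0][2] = min over k of (A[0][0] + B[0][2] = 3 + 0 = 3, A[0][1] + B[1][2] = 8 + -1 = 7, A[0][2] + B[2][2] = 4 + -3 = 1) = 1 (attained at k = 2)
  C[1][0] = min over k of (A[1][0] + B[0][0] = 1 + 3 = 4, A[1][1] + B[1][0] = 2 + 0 = 2, A[1][2] + B[2][0] = 2 + 9 = 11) = 2 (attained at k = 1)
  C[1][1] = min over k of (A[1][0] + B[0][1] = 1 + 9 = 10, A[1][1] + B[1][1] = 2 + 4 = 6, A[1][2] + B[2][1] = 2 + 10 = 12) = 6 (attained at k = 1)
  C[1][2] = min over k of (A[1][0] + B[0][2] = 1 + 0 = 1, A[1][1] + B[1][2] = 2 + -1 = 1, A[1][2] + B[2][2] = 2 + -3 = -1) = -1 (attained at k = 2)
  C[2][0] = min over k of (A[2][0] + B[0][0] = -5 + 3 = -2, A[2][1] + B[1][0] = 0 + 0 = 0, A[2][2] + B[2][0] = 8 + 9 = 17) = -2 (attained at k = 0)
  C[2][1] = min over k of (A[2][0] + B[0][1] = -5 + 9 = 4, A[2][1] + B[1][1] = 0 + 4 = 4, A[2][2] + B[2][1] = 8 + 10 = 18) = 4 (attained at k = 0)
  C[2][2] = min over k of (A[2][0] + B[0][2] = -5 + 0 = -5, A[2][1] + B[1][2] = 0 + -1 = -1, A[2][2] + B[2][2] = 8 + -3 = 5) = -5 (attained at k = 0)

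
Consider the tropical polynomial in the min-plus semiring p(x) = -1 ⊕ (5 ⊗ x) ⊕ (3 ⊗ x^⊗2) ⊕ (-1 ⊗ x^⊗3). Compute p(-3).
p(-3) = -10

A tropical monomial a ⊗ x^⊗i evaluates to a + i · x. Evaluating each term at x = -3:
  Term 0 contributes -1 + 0 · -3 = -1
  Term 1 contributes 5 + 1 · -3 = 2
  Term 2 contributes 3 + 2 · -3 = -3
  Term 3 contributes -1 + 3 · -3 = -10
p(-3) = ⊕ of these = min[-1, 2, -3, -10] = -10.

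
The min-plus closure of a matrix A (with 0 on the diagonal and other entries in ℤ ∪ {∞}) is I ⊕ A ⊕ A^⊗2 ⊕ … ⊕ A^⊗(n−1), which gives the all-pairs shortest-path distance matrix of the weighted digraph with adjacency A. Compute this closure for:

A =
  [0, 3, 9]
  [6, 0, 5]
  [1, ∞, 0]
Closure =
  [0, 3, 8]
  [6, 0, 5]
  [1, 4, 0]

This is the Floyd-Warshall all-pairs shortest-path computation. For each intermediate vertex k = 0, 1, …, 2, update dist[i][j] ← min(dist[i][j], dist[i][k] + dist[k][j]). The final matrix gives, for each (i, j), the minimum total weight of any directed path from i to j (possibly empty when i = j).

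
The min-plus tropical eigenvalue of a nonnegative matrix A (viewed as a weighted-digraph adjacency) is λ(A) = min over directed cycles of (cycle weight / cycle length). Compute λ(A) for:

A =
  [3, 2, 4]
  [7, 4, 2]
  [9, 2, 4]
λ(A) = 2

Enumerate directed cycles and compute their means (weight / length). Sample:
  cycle 0 → 0: weight = 3, length = 1, mean = 3/1 ≈ 3.000
  cycle 1 → 1: weight = 4, length = 1, mean = 4/1 ≈ 4.000
  cycle 2 → 2: weight = 4, length = 1, mean = 4/1 ≈ 4.000
  cycle 0 → 1 → 0: weight = 9, length = 2, mean = 9/2 ≈ 4.500
  cycle 0 → 2 → 0: weight = 13, length = 2, mean = 13/2 ≈ 6.500
  cycle 1 → 0 → 1: weight = 9, length = 2, mean = 9/2 ≈ 4.500
Minimum mean = 2.000, attained e.g. along the cycle 1 → 2 → 1 with weight 4 and length 2. So λ(A) = 4/2 = 2.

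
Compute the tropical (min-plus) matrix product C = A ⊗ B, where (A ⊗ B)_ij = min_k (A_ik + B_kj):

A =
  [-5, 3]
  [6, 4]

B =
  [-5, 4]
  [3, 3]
A ⊗ B =
  [-10, -1]
  [1, 7]

Apply the min-plus product entry-by-entry:
  C[0][0] = min over k of (A[0][0] + B[0][0] = -5 + -5 = -10, A[0][1] + B[1][0] = 3 + 3 = 6) = -10 (attained at k = 0)
  C[0][1] = min over k of (A[0][0] + B[0][1] = -5 + 4 = -1, A[0][1] + B[1][1] = 3 + 3 = 6) = -1 (attained at k = 0)
  C[1][0] = min over k of (A[1][0] + B[0][0] = 6 + -5 = 1, A[1][1] + B[1][0] = 4 + 3 = 7) = 1 (attained at k = 0)
  C[1][1] = min over k of (A[1][0] + B[0][1] = 6 + 4 = 10, A[1][1] + B[1][1] = 4 + 3 = 7) = 7 (attained at k = 1)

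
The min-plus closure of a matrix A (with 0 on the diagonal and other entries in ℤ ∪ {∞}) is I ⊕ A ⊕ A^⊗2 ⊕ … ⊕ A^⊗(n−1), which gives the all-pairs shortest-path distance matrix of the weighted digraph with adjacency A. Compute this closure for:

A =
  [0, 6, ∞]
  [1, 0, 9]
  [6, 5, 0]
Closure =
  [0, 6, 15]
  [1, 0, 9]
  [6, 5, 0]

This is the Floyd-Warshall all-pairs shortest-path computation. For each intermediate vertex k = 0, 1, …, 2, update dist[i][j] ← min(dist[i][j], dist[i][k] + dist[k][j]). The final matrix gives, for each (i, j), the minimum total weight of any directed path from i to j (possibly empty when i = j).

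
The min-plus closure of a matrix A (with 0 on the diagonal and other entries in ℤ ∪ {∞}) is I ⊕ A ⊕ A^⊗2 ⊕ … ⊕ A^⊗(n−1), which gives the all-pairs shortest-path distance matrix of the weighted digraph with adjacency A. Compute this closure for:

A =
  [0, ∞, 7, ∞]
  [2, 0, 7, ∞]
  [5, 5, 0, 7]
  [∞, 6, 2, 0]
Closure =
  [0, 12, 7, 14]
  [2, 0, 7, 14]
  [5, 5, 0, 7]
  [7, 6, 2, 0]

This is the Floyd-Warshall all-pairs shortest-path computation. For each intermediate vertex k = 0, 1, …, 3, update dist[i][j] ← min(dist[i][j], dist[i][k] + dist[k][j]). The final matrix gives, for each (i, j), the minimum total weight of any directed path from i to j (possibly empty when i = j).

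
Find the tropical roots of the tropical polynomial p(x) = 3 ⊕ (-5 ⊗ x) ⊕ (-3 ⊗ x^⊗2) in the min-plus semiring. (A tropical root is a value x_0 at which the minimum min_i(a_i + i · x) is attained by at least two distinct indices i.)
Roots: {-2, 8}

Each tropical root is a break point of the lower envelope of the lines y = a_i + i · x (there are 3 lines, with slopes 0, 1, ..., 2). Only the lines that attain the minimum somewhere contribute to roots; other lines are dominated. Here the surviving (envelope) indices are i = 2, i = 1, i = 0.
Intersections between consecutive envelope lines give the roots: for adjacent envelope indices i < j the intersection is x = (a_i − a_j) / (j − i). Reading off the sorted break points: {-2, 8}.
Verification: at each break x_0, at least two indices attain the minimum of min_i(a_i + i · x_0).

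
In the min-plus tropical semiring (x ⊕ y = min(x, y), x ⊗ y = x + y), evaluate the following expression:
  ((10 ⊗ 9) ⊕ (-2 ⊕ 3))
((10 ⊗ 9) ⊕ (-2 ⊕ 3)) = -2

Expand innermost to outermost. Recall ⊕ takes the minimum of its arguments and ⊗ takes their sum. Working out the expression ((10 ⊗ 9) ⊕ (-2 ⊕ 3)) gives -2.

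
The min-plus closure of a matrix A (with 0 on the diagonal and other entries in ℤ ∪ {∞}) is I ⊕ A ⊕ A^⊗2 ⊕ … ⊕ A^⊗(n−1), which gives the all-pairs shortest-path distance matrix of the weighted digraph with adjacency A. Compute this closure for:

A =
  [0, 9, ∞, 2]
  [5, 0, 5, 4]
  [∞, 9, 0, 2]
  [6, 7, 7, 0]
Closure =
  [0, 9, 9, 2]
  [5, 0, 5, 4]
  [8, 9, 0, 2]
  [6, 7, 7, 0]

This is the Floyd-Warshall all-pairs shortest-path computation. For each intermediate vertex k = 0, 1, …, 3, update dist[i][j] ← min(dist[i][j], dist[i][k] + dist[k][j]). The final matrix gives, for each (i, j), the minimum total weight of any directed path from i to j (possibly empty when i = j).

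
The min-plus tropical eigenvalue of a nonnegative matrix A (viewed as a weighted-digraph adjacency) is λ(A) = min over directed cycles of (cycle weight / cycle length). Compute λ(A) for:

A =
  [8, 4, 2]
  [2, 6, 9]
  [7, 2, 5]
λ(A) = 2

Enumerate directed cycles and compute their means (weight / length). Sample:
  cycle 0 → 0: weight = 8, length = 1, mean = 8/1 ≈ 8.000
  cycle 1 → 1: weight = 6, length = 1, mean = 6/1 ≈ 6.000
  cycle 2 → 2: weight = 5, length = 1, mean = 5/1 ≈ 5.000
  cycle 0 → 1 → 0: weight = 6, length = 2, mean = 6/2 ≈ 3.000
  cycle 0 → 2 → 0: weight = 9, length = 2, mean = 9/2 ≈ 4.500
  cycle 1 → 0 → 1: weight = 6, length = 2, mean = 6/2 ≈ 3.000
Minimum mean = 2.000, attained e.g. along the cycle 0 → 2 → 1 → 0 with weight 6 and length 3. So λ(A) = 6/3 = 2.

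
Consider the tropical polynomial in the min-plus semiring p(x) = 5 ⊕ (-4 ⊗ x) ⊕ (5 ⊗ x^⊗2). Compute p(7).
p(7) = 3

A tropical monomial a ⊗ x^⊗i evaluates to a + i · x. Evaluating each term at x = 7:
  Term 0 contributes 5 + 0 · 7 = 5
  Term 1 contributes -4 + 1 · 7 = 3
  Term 2 contributes 5 + 2 · 7 = 19
p(7) = ⊕ of these = min[5, 3, 19] = 3.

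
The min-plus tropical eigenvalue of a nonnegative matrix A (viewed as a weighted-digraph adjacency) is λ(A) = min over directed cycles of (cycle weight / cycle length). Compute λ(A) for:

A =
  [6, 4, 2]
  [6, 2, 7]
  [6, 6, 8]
λ(A) = 2

Enumerate directed cycles and compute their means (weight / length). Sample:
  cycle 0 → 0: weight = 6, length = 1, mean = 6/1 ≈ 6.000
  cycle 1 → 1: weight = 2, length = 1, mean = 2/1 ≈ 2.000
  cycle 2 → 2: weight = 8, length = 1, mean = 8/1 ≈ 8.000
  cycle 0 → 1 → 0: weight = 10, length = 2, mean = 10/2 ≈ 5.000
  cycle 0 → 2 → 0: weight = 8, length = 2, mean = 8/2 ≈ 4.000
  cycle 1 → 0 → 1: weight = 10, length = 2, mean = 10/2 ≈ 5.000
Minimum mean = 2.000, attained e.g. along the cycle 1 → 1 with weight 2 and length 1. So λ(A) = 2/1 = 2.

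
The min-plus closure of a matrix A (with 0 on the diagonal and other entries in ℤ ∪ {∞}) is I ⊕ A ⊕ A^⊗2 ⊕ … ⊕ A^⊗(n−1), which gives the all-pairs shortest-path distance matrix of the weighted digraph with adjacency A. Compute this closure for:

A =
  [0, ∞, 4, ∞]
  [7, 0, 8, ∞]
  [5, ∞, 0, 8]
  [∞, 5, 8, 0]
Closure =
  [0, 17, 4, 12]
  [7, 0, 8, 16]
  [5, 13, 0, 8]
  [12, 5, 8, 0]

This is the Floyd-Warshall all-pairs shortest-path computation. For each intermediate vertex k = 0, 1, …, 3, update dist[i][j] ← min(dist[i][j], dist[i][k] + dist[k][j]). The final matrix gives, for each (i, j), the minimum total weight of any directed path from i to j (possibly empty when i = j).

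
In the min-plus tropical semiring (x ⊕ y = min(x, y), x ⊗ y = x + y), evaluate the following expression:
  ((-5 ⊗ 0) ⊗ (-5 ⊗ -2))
((-5 ⊗ 0) ⊗ (-5 ⊗ -2)) = -12

Expand innermost to outermost. Recall ⊕ takes the minimum of its arguments and ⊗ takes their sum. Working out the expression ((-5 ⊗ 0) ⊗ (-5 ⊗ -2)) gives -12.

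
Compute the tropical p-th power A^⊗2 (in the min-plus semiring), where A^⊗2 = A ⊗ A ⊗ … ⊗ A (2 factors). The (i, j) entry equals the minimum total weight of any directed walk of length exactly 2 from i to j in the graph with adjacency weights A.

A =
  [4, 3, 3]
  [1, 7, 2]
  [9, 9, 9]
A^⊗2 =
  [4, 7, 5]
  [5, 4, 4]
  [10, 12, 11]

Each entry (A^⊗2)_ij equals the minimum over all length-2 walks i = v_0 → v_1 → … → v_2 = j of Σ_t A[v_t][v_{t+1}]. For example, for (i, j) = (0, 2) we minimise over 3 possible intermediate vertex sequences; the minimum is 5, attained along the walk 0 → 1 → 2.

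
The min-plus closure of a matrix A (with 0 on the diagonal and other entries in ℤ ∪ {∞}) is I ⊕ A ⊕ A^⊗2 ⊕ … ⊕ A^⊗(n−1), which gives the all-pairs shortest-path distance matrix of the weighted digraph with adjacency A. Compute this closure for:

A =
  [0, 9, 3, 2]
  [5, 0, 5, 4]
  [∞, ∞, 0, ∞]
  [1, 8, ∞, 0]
Closure =
  [0, 9, 3, 2]
  [5, 0, 5, 4]
  [∞, ∞, 0, ∞]
  [1, 8, 4, 0]

This is the Floyd-Warshall all-pairs shortest-path computation. For each intermediate vertex k = 0, 1, …, 3, update dist[i][j] ← min(dist[i][j], dist[i][k] + dist[k][j]). The final matrix gives, for each (i, j), the minimum total weight of any directed path from i to j (possibly empty when i = j).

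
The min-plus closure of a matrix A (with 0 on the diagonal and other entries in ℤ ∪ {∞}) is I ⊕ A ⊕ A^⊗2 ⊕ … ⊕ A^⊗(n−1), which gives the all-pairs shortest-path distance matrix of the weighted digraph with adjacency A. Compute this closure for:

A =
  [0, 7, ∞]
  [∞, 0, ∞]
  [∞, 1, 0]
Closure =
  [0, 7, ∞]
  [∞, 0, ∞]
  [∞, 1, 0]

This is the Floyd-Warshall all-pairs shortest-path computation. For each intermediate vertex k = 0, 1, …, 2, update dist[i][j] ← min(dist[i][j], dist[i][k] + dist[k][j]). The final matrix gives, for each (i, j), the minimum total weight of any directed path from i to j (possibly empty when i = j).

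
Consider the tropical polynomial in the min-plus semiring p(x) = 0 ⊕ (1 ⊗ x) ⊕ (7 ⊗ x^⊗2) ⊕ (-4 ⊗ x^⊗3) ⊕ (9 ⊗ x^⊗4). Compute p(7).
p(7) = 0

A tropical monomial a ⊗ x^⊗i evaluates to a + i · x. Evaluating each term at x = 7:
  Term 0 contributes 0 + 0 · 7 = 0
  Term 1 contributes 1 + 1 · 7 = 8
  Term 2 contributes 7 + 2 · 7 = 21
  Term 3 contributes -4 + 3 · 7 = 17
  Term 4 contributes 9 + 4 · 7 = 37
p(7) = ⊕ of these = min[0, 8, 21, 17, 37] = 0.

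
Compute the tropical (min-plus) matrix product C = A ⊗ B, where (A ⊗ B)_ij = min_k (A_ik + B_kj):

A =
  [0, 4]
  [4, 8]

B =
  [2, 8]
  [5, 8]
A ⊗ B =
  [2, 8]
  [6, 12]

Apply the min-plus product entry-by-entry:
  C[0][0] = min over k of (A[0][0] + B[0][0] = 0 + 2 = 2, A[0][1] + B[1][0] = 4 + 5 = 9) = 2 (attained at k = 0)
  C[0][1] = min over k of (A[0][0] + B[0][1] = 0 + 8 = 8, A[0][1] + B[1][1] = 4 + 8 = 12) = 8 (attained at k = 0)
  C[1][0] = min over k of (A[1][0] + B[0][0] = 4 + 2 = 6, A[1][1] + B[1][0] = 8 + 5 = 13) = 6 (attained at k = 0)
  C[1][1] = min over k of (A[1][0] + B[0][1] = 4 + 8 = 12, A[1][1] + B[1][1] = 8 + 8 = 16) = 12 (attained at k = 0)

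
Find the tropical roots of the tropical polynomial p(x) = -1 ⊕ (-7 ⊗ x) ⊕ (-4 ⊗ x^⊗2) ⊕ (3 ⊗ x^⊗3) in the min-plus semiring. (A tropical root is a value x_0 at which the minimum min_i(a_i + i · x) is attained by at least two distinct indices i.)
Roots: {-7, -3, 6}

Each tropical root is a break point of the lower envelope of the lines y = a_i + i · x (there are 4 lines, with slopes 0, 1, ..., 3). Only the lines that attain the minimum somewhere contribute to roots; other lines are dominated. Here the surviving (envelope) indices are i = 3, i = 2, i = 1, i = 0.
Intersections between consecutive envelope lines give the roots: for adjacent envelope indices i < j the intersection is x = (a_i − a_j) / (j − i). Reading off the sorted break points: {-7, -3, 6}.
Verification: at each break x_0, at least two indices attain the minimum of min_i(a_i + i · x_0).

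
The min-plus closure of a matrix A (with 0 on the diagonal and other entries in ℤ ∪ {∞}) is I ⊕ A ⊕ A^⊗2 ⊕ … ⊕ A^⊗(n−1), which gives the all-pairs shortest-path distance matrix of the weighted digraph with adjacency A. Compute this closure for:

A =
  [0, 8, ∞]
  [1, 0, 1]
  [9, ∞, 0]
Closure =
  [0, 8, 9]
  [1, 0, 1]
  [9, 17, 0]

This is the Floyd-Warshall all-pairs shortest-path computation. For each intermediate vertex k = 0, 1, …, 2, update dist[i][j] ← min(dist[i][j], dist[i][k] + dist[k][j]). The final matrix gives, for each (i, j), the minimum total weight of any directed path from i to j (possibly empty when i = j).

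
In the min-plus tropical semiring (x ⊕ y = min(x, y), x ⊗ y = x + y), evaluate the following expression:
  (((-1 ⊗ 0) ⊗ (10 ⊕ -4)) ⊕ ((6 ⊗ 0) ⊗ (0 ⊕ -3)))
(((-1 ⊗ 0) ⊗ (10 ⊕ -4)) ⊕ ((6 ⊗ 0) ⊗ (0 ⊕ -3))) = -5

Expand innermost to outermost. Recall ⊕ takes the minimum of its arguments and ⊗ takes their sum. Working out the expression (((-1 ⊗ 0) ⊗ (10 ⊕ -4)) ⊕ ((6 ⊗ 0) ⊗ (0 ⊕ -3))) gives -5.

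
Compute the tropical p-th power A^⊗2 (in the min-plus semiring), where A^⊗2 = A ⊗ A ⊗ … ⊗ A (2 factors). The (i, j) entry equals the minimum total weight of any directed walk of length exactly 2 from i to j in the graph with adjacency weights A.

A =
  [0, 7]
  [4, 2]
A^⊗2 =
  [0, 7]
  [4, 4]

Each entry (A^⊗2)_ij equals the minimum over all length-2 walks i = v_0 → v_1 → … → v_2 = j of Σ_t A[v_t][v_{t+1}]. For example, for (i, j) = (0, 1) we minimise over 2 possible intermediate vertex sequences; the minimum is 7, attained along the walk 0 → 0 → 1.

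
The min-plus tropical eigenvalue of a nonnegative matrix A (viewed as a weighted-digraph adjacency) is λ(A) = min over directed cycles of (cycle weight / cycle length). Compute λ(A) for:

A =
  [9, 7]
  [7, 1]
λ(A) = 1

Enumerate directed cycles and compute their means (weight / length). Sample:
  cycle 0 → 0: weight = 9, length = 1, mean = 9/1 ≈ 9.000
  cycle 1 → 1: weight = 1, length = 1, mean = 1/1 ≈ 1.000
  cycle 0 → 1 → 0: weight = 14, length = 2, mean = 14/2 ≈ 7.000
  cycle 1 → 0 → 1: weight = 14, length = 2, mean = 14/2 ≈ 7.000
Minimum mean = 1.000, attained e.g. along the cycle 1 → 1 with weight 1 and length 1. So λ(A) = 1/1 = 1.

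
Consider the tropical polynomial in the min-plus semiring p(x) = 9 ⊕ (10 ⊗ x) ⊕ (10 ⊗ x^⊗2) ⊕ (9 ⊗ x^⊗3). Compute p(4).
p(4) = 9

A tropical monomial a ⊗ x^⊗i evaluates to a + i · x. Evaluating each term at x = 4:
  Term 0 contributes 9 + 0 · 4 = 9
  Term 1 contributes 10 + 1 · 4 = 14
  Term 2 contributes 10 + 2 · 4 = 18
  Term 3 contributes 9 + 3 · 4 = 21
p(4) = ⊕ of these = min[9, 14, 18, 21] = 9.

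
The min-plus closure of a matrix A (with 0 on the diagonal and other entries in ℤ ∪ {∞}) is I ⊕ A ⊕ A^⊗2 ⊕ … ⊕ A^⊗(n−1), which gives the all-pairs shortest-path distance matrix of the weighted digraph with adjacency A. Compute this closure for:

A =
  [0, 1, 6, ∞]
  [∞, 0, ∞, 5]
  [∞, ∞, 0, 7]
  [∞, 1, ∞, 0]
Closure =
  [0, 1, 6, 6]
  [∞, 0, ∞, 5]
  [∞, 8, 0, 7]
  [∞, 1, ∞, 0]

This is the Floyd-Warshall all-pairs shortest-path computation. For each intermediate vertex k = 0, 1, …, 3, update dist[i][j] ← min(dist[i][j], dist[i][k] + dist[k][j]). The final matrix gives, for each (i, j), the minimum total weight of any directed path from i to j (possibly empty when i = j).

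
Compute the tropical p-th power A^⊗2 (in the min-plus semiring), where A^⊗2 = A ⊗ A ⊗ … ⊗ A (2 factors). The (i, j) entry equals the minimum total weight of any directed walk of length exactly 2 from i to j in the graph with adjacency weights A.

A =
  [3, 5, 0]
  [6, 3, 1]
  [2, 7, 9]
A^⊗2 =
  [2, 7, 3]
  [3, 6, 4]
  [5, 7, 2]

Each entry (A^⊗2)_ij equals the minimum over all length-2 walks i = v_0 → v_1 → … → v_2 = j of Σ_t A[v_t][v_{t+1}]. For example, for (i, j) = (0, 2) we minimise over 3 possible intermediate vertex sequences; the minimum is 3, attained along the walk 0 → 0 → 2.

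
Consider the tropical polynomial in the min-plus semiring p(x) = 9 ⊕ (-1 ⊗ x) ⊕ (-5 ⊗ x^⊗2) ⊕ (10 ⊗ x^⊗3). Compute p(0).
p(0) = -5

A tropical monomial a ⊗ x^⊗i evaluates to a + i · x. Evaluating each term at x = 0:
  Term 0 contributes 9 + 0 · 0 = 9
  Term 1 contributes -1 + 1 · 0 = -1
  Term 2 contributes -5 + 2 · 0 = -5
  Term 3 contributes 10 + 3 · 0 = 10
p(0) = ⊕ of these = min[9, -1, -5, 10] = -5.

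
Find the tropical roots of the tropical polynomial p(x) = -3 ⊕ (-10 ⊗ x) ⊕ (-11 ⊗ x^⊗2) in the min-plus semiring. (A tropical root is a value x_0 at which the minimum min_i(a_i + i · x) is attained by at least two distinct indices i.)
Roots: {1, 7}

Each tropical root is a break point of the lower envelope of the lines y = a_i + i · x (there are 3 lines, with slopes 0, 1, ..., 2). Only the lines that attain the minimum somewhere contribute to roots; other lines are dominated. Here the surviving (envelope) indices are i = 2, i = 1, i = 0.
Intersections between consecutive envelope lines give the roots: for adjacent envelope indices i < j the intersection is x = (a_i − a_j) / (j − i). Reading off the sorted break points: {1, 7}.
Verification: at each break x_0, at least two indices attain the minimum of min_i(a_i + i · x_0).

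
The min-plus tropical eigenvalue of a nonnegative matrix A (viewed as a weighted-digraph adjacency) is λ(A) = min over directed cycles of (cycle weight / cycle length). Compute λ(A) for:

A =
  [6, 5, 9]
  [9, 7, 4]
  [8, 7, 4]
λ(A) = 4

Enumerate directed cycles and compute their means (weight / length). Sample:
  cycle 0 → 0: weight = 6, length = 1, mean = 6/1 ≈ 6.000
  cycle 1 → 1: weight = 7, length = 1, mean = 7/1 ≈ 7.000
  cycle 2 → 2: weight = 4, length = 1, mean = 4/1 ≈ 4.000
  cycle 0 → 1 → 0: weight = 14, length = 2, mean = 14/2 ≈ 7.000
  cycle 0 → 2 → 0: weight = 17, length = 2, mean = 17/2 ≈ 8.500
  cycle 1 → 0 → 1: weight = 14, length = 2, mean = 14/2 ≈ 7.000
Minimum mean = 4.000, attained e.g. along the cycle 2 → 2 with weight 4 and length 1. So λ(A) = 4/1 = 4.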